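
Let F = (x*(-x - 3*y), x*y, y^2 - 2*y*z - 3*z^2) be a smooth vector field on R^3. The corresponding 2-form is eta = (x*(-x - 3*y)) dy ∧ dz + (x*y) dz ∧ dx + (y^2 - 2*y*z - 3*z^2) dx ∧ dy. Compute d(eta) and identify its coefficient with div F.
d(eta) = (-x - 5*y - 6*z) dx ∧ dy ∧ dz; div F = -x - 5*y - 6*z

For a 2-form in R^3 of the form above, applying d gives a 3-form with coefficient ∂P/∂x + ∂Q/∂y + ∂R/∂z:
  ∂P/∂x = -2*x - 3*y
  ∂Q/∂y = x
  ∂R/∂z = -2*y - 6*z
Sum = -x - 5*y - 6*z, which is exactly div F.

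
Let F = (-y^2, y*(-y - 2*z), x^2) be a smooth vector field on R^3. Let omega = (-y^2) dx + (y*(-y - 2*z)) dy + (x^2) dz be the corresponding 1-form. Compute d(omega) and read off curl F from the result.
d(omega) = (2*y) dy ∧ dz + (-2*x) dz ∧ dx + (2*y) dx ∧ dy; curl F = (2*y, -2*x, 2*y)

d omega = sum_{i<j} (∂f_j/∂x_i - ∂f_i/∂x_j) dx_i ∧ dx_j. Under the identification (dy ∧ dz, dz ∧ dx, dx ∧ dy) ↔ (e_x, e_y, e_z), the coefficients are exactly the components of curl F. Compute:
  ∂R/∂y - ∂Q/∂z = (0) - (-2*y) = 2*y
  ∂P/∂z - ∂R/∂x = (0) - (2*x) = -2*x
  ∂Q/∂x - ∂P/∂y = (0) - (-2*y) = 2*y.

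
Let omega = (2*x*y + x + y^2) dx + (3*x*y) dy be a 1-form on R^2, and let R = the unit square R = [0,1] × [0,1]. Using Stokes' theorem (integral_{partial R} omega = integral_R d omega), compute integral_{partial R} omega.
integral_(partial R) omega = -1/2

Stokes: integral_partial_R omega = integral_R d omega with d omega = (∂Q/∂x - ∂P/∂y) dx ∧ dy.
  ∂Q/∂x = 3*y
  ∂P/∂y = 2*x + 2*y
  integrand = ∂Q/∂x - ∂P/∂y = -2*x + y.
Integrating over R: integral_0^1 integral_0^1 (-2*x + y) dx dy = -1/2.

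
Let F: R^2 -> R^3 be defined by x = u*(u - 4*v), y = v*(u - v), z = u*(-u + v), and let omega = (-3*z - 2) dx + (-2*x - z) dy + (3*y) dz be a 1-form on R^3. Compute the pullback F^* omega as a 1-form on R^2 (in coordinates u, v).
F^* omega = (6*u^3 - 25*u^2*v + 28*u*v^2 - 4*u - 3*v^3 + 8*v) du + (u*(-13*u^2 + 24*u*v - 17*v^2 + 8)) dv

Using F^*(f dg) = (f ∘ F) d(g ∘ F), substitute each coordinate x_i by F_i(u, v) in f_i, and replace dx_i by d F_i = (∂F_i/∂u) du + (∂F_i/∂v) dv.
  For the x component: f_1(F) = 3*u^2 - 3*u*v - 2; d F_1 = (2*u - 4*v) du + (-4*u) dv
  For the y component: f_2(F) = u*(-u + 7*v); d F_2 = (v) du + (u - 2*v) dv
  For the z component: f_3(F) = 3*v*(u - v); d F_3 = (-2*u + v) du + (u) dv
Combining and collecting du, dv coefficients:
  coeff of du: 6*u^3 - 25*u^2*v + 28*u*v^2 - 4*u - 3*v^3 + 8*v
  coeff of dv: u*(-13*u^2 + 24*u*v - 17*v^2 + 8)
F^* omega = (6*u^3 - 25*u^2*v + 28*u*v^2 - 4*u - 3*v^3 + 8*v) du + (u*(-13*u^2 + 24*u*v - 17*v^2 + 8)) dv.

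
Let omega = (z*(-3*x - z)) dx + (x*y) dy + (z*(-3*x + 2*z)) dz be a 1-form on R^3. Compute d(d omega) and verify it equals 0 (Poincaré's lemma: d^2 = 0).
d(d omega) = 0

Step 1: d omega = sum_{i<j} (∂f_j/∂x_i - ∂f_i/∂x_j) dx_i ∧ dx_j:
  coeff of dx ∧ dy: y
  coeff of dx ∧ dz: 3*x - z
  coeff of dy ∧ dz: 0
Step 2: Apply d again to each 2-form coefficient. The only possible 3-form in R^3 is dx ∧ dy ∧ dz, with coefficient
  ∂(coeff of dy∧dz)/∂x - ∂(coeff of dx∧dz)/∂y + ∂(coeff of dx∧dy)/∂z
  = ∂/∂x (0) - ∂/∂y (3*x - z) + ∂/∂z (y).
Each of these terms simplifies to sums of mixed partials that cancel in pairs. The result is 0 (by equality of mixed partials for smooth functions — Schwarz / Clairaut).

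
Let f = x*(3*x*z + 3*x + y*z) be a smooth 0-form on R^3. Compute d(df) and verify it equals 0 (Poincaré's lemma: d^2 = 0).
d(df) = 0

Step 1: df = sum_i (∂f/∂x_i) dx_i = (6*x*z + 6*x + y*z) dx + (x*z) dy + (x*(3*x + y)) dz.
Step 2: Apply d again. Using the 1-form formula, the coefficient of dx ∧ dy in d(df) is ∂^2 f/∂x ∂y - ∂^2 f/∂y ∂x = (z) - (z) = 0 (equality of mixed partials for smooth f).
Similarly for dx ∧ dz and dy ∧ dz — all coefficients vanish. So d(df) = 0.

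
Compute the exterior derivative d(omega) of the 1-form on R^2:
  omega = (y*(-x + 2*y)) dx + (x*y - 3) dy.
d(omega) = (x - 3*y) dx ∧ dy

For a 1-form omega = sum_i f_i dx_i, the exterior derivative is
  d(omega) = sum_{i < j} (∂f_j/∂x_i - ∂f_i/∂x_j) dx_i ∧ dx_j.
  coefficient of dx ∧ dy: ∂f_2/∂x - ∂f_1/∂y = ∂(x*y - 3)/∂x - ∂(y*(-x + 2*y))/∂y = x - 3*y
Assembling: d(omega) = (x - 3*y) dx ∧ dy.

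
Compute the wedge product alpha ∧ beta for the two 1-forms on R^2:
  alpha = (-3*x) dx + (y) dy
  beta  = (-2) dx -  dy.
alpha ∧ beta = (3*x + 2*y) dx ∧ dy

Distribute the wedge, using dx_i ∧ dx_j = -dx_j ∧ dx_i and dx_i ∧ dx_i = 0. For each pair (i, j) with i < j, the coefficient of dx_i ∧ dx_j in alpha ∧ beta is (alpha_i * beta_j - alpha_j * beta_i). Collecting: alpha ∧ beta = (3*x + 2*y) dx ∧ dy.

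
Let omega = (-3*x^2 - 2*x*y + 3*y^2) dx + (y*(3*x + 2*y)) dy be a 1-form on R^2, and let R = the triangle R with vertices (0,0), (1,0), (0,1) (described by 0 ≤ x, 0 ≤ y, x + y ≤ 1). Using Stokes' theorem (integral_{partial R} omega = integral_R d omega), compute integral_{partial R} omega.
integral_(partial R) omega = -1/6

Stokes: integral_partial_R omega = integral_R d omega with d omega = (∂Q/∂x - ∂P/∂y) dx ∧ dy.
  ∂Q/∂x = 3*y
  ∂P/∂y = -2*x + 6*y
  integrand = ∂Q/∂x - ∂P/∂y = 2*x - 3*y.
Integrating over R: integral_0^1 integral_0^{1-x} (2*x - 3*y) dy dx = -1/6.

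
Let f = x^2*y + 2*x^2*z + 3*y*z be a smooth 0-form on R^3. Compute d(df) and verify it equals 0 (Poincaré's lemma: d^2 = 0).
d(df) = 0

Step 1: df = sum_i (∂f/∂x_i) dx_i = (2*x*(y + 2*z)) dx + (x^2 + 3*z) dy + (2*x^2 + 3*y) dz.
Step 2: Apply d again. Using the 1-form formula, the coefficient of dx ∧ dy in d(df) is ∂^2 f/∂x ∂y - ∂^2 f/∂y ∂x = (2*x) - (2*x) = 0 (equality of mixed partials for smooth f).
Similarly for dx ∧ dz and dy ∧ dz — all coefficients vanish. So d(df) = 0.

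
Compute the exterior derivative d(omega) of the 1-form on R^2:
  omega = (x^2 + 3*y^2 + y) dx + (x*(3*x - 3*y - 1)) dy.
d(omega) = (6*x - 9*y - 2) dx ∧ dy

For a 1-form omega = sum_i f_i dx_i, the exterior derivative is
  d(omega) = sum_{i < j} (∂f_j/∂x_i - ∂f_i/∂x_j) dx_i ∧ dx_j.
  coefficient of dx ∧ dy: ∂f_2/∂x - ∂f_1/∂y = ∂(x*(3*x - 3*y - 1))/∂x - ∂(x^2 + 3*y^2 + y)/∂y = 6*x - 9*y - 2
Assembling: d(omega) = (6*x - 9*y - 2) dx ∧ dy.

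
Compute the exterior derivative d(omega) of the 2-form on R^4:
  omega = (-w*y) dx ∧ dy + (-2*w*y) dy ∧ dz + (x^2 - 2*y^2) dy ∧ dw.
d(omega) = (2*x - y) dx ∧ dy ∧ dw + (-2*y) dy ∧ dz ∧ dw

For a 2-form omega = sum_{i<j} g_{ij} dx_i ∧ dx_j, the exterior derivative is
  d(omega) = sum_{i<j} d(g_{ij}) ∧ dx_i ∧ dx_j = sum_{i<j, k} (∂g_{ij}/∂x_k) dx_k ∧ dx_i ∧ dx_j.
Expand each term, using dx_k ∧ dx_i ∧ dx_j = sgn(permutation) dx_{(a)} ∧ dx_{(b)} ∧ dx_{(c)} with (a < b < c) sorted:
  d(-w*y) includes (∂/∂w)(-w*y) dw = (-y) dw, which multiplied by dx ∧ dy gives (-y) dx ∧ dy ∧ dw
  d(-2*w*y) includes (∂/∂w)(-2*w*y) dw = (-2*y) dw, which multiplied by dy ∧ dz gives (-2*y) dy ∧ dz ∧ dw
  d(x^2 - 2*y^2) includes (∂/∂x)(x^2 - 2*y^2) dx = (2*x) dx, which multiplied by dy ∧ dw gives (2*x) dx ∧ dy ∧ dw
Collecting like 3-forms: d(omega) = (2*x - y) dx ∧ dy ∧ dw + (-2*y) dy ∧ dz ∧ dw.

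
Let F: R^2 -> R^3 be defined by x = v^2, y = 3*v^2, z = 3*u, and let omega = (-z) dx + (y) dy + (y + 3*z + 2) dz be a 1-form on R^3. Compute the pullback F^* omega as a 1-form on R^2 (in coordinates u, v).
F^* omega = (27*u + 9*v^2 + 6) du + (6*v*(-u + 3*v^2)) dv

Using F^*(f dg) = (f ∘ F) d(g ∘ F), substitute each coordinate x_i by F_i(u, v) in f_i, and replace dx_i by d F_i = (∂F_i/∂u) du + (∂F_i/∂v) dv.
  For the x component: f_1(F) = -3*u; d F_1 = (0) du + (2*v) dv
  For the y component: f_2(F) = 3*v^2; d F_2 = (0) du + (6*v) dv
  For the z component: f_3(F) = 9*u + 3*v^2 + 2; d F_3 = (3) du + (0) dv
Combining and collecting du, dv coefficients:
  coeff of du: 27*u + 9*v^2 + 6
  coeff of dv: 6*v*(-u + 3*v^2)
F^* omega = (27*u + 9*v^2 + 6) du + (6*v*(-u + 3*v^2)) dv.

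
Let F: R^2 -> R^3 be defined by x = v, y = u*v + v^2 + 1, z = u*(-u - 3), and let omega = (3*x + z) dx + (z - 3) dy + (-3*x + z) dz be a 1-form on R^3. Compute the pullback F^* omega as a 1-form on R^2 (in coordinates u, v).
F^* omega = (2*u^3 - u^2*v + 9*u^2 + 3*u*v + 9*u + 6*v) du + (-u^3 - 2*u^2*v - 4*u^2 - 6*u*v - 6*u - 3*v) dv

Using F^*(f dg) = (f ∘ F) d(g ∘ F), substitute each coordinate x_i by F_i(u, v) in f_i, and replace dx_i by d F_i = (∂F_i/∂u) du + (∂F_i/∂v) dv.
  For the x component: f_1(F) = -u^2 - 3*u + 3*v; d F_1 = (0) du + (1) dv
  For the y component: f_2(F) = -u^2 - 3*u - 3; d F_2 = (v) du + (u + 2*v) dv
  For the z component: f_3(F) = -u^2 - 3*u - 3*v; d F_3 = (-2*u - 3) du + (0) dv
Combining and collecting du, dv coefficients:
  coeff of du: 2*u^3 - u^2*v + 9*u^2 + 3*u*v + 9*u + 6*v
  coeff of dv: -u^3 - 2*u^2*v - 4*u^2 - 6*u*v - 6*u - 3*v
F^* omega = (2*u^3 - u^2*v + 9*u^2 + 3*u*v + 9*u + 6*v) du + (-u^3 - 2*u^2*v - 4*u^2 - 6*u*v - 6*u - 3*v) dv.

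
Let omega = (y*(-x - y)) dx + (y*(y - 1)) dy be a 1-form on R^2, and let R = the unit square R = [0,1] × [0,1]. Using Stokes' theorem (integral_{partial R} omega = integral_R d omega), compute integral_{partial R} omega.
integral_(partial R) omega = 3/2

Stokes: integral_partial_R omega = integral_R d omega with d omega = (∂Q/∂x - ∂P/∂y) dx ∧ dy.
  ∂Q/∂x = 0
  ∂P/∂y = -x - 2*y
  integrand = ∂Q/∂x - ∂P/∂y = x + 2*y.
Integrating over R: integral_0^1 integral_0^1 (x + 2*y) dx dy = 3/2.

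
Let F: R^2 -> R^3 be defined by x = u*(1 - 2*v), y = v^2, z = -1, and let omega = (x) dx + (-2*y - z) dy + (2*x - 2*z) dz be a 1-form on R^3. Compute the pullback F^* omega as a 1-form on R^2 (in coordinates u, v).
F^* omega = (u*(4*v^2 - 4*v + 1)) du + (4*u^2*v - 2*u^2 - 4*v^3 + 2*v) dv

Using F^*(f dg) = (f ∘ F) d(g ∘ F), substitute each coordinate x_i by F_i(u, v) in f_i, and replace dx_i by d F_i = (∂F_i/∂u) du + (∂F_i/∂v) dv.
  For the x component: f_1(F) = u*(1 - 2*v); d F_1 = (1 - 2*v) du + (-2*u) dv
  For the y component: f_2(F) = 1 - 2*v^2; d F_2 = (0) du + (2*v) dv
  For the z component: f_3(F) = -4*u*v + 2*u + 2; d F_3 = (0) du + (0) dv
Combining and collecting du, dv coefficients:
  coeff of du: u*(4*v^2 - 4*v + 1)
  coeff of dv: 4*u^2*v - 2*u^2 - 4*v^3 + 2*v
F^* omega = (u*(4*v^2 - 4*v + 1)) du + (4*u^2*v - 2*u^2 - 4*v^3 + 2*v) dv.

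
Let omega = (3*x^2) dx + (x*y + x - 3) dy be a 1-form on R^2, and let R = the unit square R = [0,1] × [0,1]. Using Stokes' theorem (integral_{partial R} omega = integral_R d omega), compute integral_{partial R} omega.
integral_(partial R) omega = 3/2

Stokes: integral_partial_R omega = integral_R d omega with d omega = (∂Q/∂x - ∂P/∂y) dx ∧ dy.
  ∂Q/∂x = y + 1
  ∂P/∂y = 0
  integrand = ∂Q/∂x - ∂P/∂y = y + 1.
Integrating over R: integral_0^1 integral_0^1 (y + 1) dx dy = 3/2.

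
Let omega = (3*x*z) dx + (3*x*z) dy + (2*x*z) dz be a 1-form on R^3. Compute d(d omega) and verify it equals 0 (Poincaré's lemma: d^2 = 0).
d(d omega) = 0

Step 1: d omega = sum_{i<j} (∂f_j/∂x_i - ∂f_i/∂x_j) dx_i ∧ dx_j:
  coeff of dx ∧ dy: 3*z
  coeff of dx ∧ dz: -3*x + 2*z
  coeff of dy ∧ dz: -3*x
Step 2: Apply d again to each 2-form coefficient. The only possible 3-form in R^3 is dx ∧ dy ∧ dz, with coefficient
  ∂(coeff of dy∧dz)/∂x - ∂(coeff of dx∧dz)/∂y + ∂(coeff of dx∧dy)/∂z
  = ∂/∂x (-3*x) - ∂/∂y (-3*x + 2*z) + ∂/∂z (3*z).
Each of these terms simplifies to sums of mixed partials that cancel in pairs. The result is 0 (by equality of mixed partials for smooth functions — Schwarz / Clairaut).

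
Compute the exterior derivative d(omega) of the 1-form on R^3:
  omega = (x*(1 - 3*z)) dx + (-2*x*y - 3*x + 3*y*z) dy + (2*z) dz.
d(omega) = (-2*y - 3) dx ∧ dy + (3*x) dx ∧ dz + (-3*y) dy ∧ dz

For a 1-form omega = sum_i f_i dx_i, the exterior derivative is
  d(omega) = sum_{i < j} (∂f_j/∂x_i - ∂f_i/∂x_j) dx_i ∧ dx_j.
  coefficient of dx ∧ dy: ∂f_2/∂x - ∂f_1/∂y = ∂(-2*x*y - 3*x + 3*y*z)/∂x - ∂(x*(1 - 3*z))/∂y = -2*y - 3
  coefficient of dx ∧ dz: ∂f_3/∂x - ∂f_1/∂z = ∂(2*z)/∂x - ∂(x*(1 - 3*z))/∂z = 3*x
  coefficient of dy ∧ dz: ∂f_3/∂y - ∂f_2/∂z = ∂(2*z)/∂y - ∂(-2*x*y - 3*x + 3*y*z)/∂z = -3*y
Assembling: d(omega) = (-2*y - 3) dx ∧ dy + (3*x) dx ∧ dz + (-3*y) dy ∧ dz.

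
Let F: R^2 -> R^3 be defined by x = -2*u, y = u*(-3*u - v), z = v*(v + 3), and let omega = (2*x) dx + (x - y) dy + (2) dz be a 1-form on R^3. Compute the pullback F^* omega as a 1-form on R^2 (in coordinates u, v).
F^* omega = (u*(-18*u^2 - 9*u*v + 12*u - v^2 + 2*v + 8)) du + (-3*u^3 - u^2*v + 2*u^2 + 4*v + 6) dv

Using F^*(f dg) = (f ∘ F) d(g ∘ F), substitute each coordinate x_i by F_i(u, v) in f_i, and replace dx_i by d F_i = (∂F_i/∂u) du + (∂F_i/∂v) dv.
  For the x component: f_1(F) = -4*u; d F_1 = (-2) du + (0) dv
  For the y component: f_2(F) = u*(3*u + v - 2); d F_2 = (-6*u - v) du + (-u) dv
  For the z component: f_3(F) = 2; d F_3 = (0) du + (2*v + 3) dv
Combining and collecting du, dv coefficients:
  coeff of du: u*(-18*u^2 - 9*u*v + 12*u - v^2 + 2*v + 8)
  coeff of dv: -3*u^3 - u^2*v + 2*u^2 + 4*v + 6
F^* omega = (u*(-18*u^2 - 9*u*v + 12*u - v^2 + 2*v + 8)) du + (-3*u^3 - u^2*v + 2*u^2 + 4*v + 6) dv.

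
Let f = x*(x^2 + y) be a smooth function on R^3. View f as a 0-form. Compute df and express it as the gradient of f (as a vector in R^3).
df = (3*x^2 + y) dx + (x) dy + (0) dz; grad f = (3*x^2 + y, x, 0)

For a 0-form f, d f = (∂f/∂x) dx + (∂f/∂y) dy + (∂f/∂z) dz. The components of the vector representation are exactly the entries of grad f in Cartesian coordinates:
  ∂f/∂x = 3*x^2 + y
  ∂f/∂y = x
  ∂f/∂z = 0.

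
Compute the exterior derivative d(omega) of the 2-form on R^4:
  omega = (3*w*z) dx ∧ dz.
d(omega) = (3*z) dx ∧ dz ∧ dw

For a 2-form omega = sum_{i<j} g_{ij} dx_i ∧ dx_j, the exterior derivative is
  d(omega) = sum_{i<j} d(g_{ij}) ∧ dx_i ∧ dx_j = sum_{i<j, k} (∂g_{ij}/∂x_k) dx_k ∧ dx_i ∧ dx_j.
Expand each term, using dx_k ∧ dx_i ∧ dx_j = sgn(permutation) dx_{(a)} ∧ dx_{(b)} ∧ dx_{(c)} with (a < b < c) sorted:
  d(3*w*z) includes (∂/∂w)(3*w*z) dw = (3*z) dw, which multiplied by dx ∧ dz gives (3*z) dx ∧ dz ∧ dw
Collecting like 3-forms: d(omega) = (3*z) dx ∧ dz ∧ dw.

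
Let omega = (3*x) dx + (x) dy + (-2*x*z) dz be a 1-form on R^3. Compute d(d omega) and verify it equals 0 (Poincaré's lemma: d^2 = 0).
d(d omega) = 0

Step 1: d omega = sum_{i<j} (∂f_j/∂x_i - ∂f_i/∂x_j) dx_i ∧ dx_j:
  coeff of dx ∧ dy: 1
  coeff of dx ∧ dz: -2*z
  coeff of dy ∧ dz: 0
Step 2: Apply d again to each 2-form coefficient. The only possible 3-form in R^3 is dx ∧ dy ∧ dz, with coefficient
  ∂(coeff of dy∧dz)/∂x - ∂(coeff of dx∧dz)/∂y + ∂(coeff of dx∧dy)/∂z
  = ∂/∂x (0) - ∂/∂y (-2*z) + ∂/∂z (1).
Each of these terms simplifies to sums of mixed partials that cancel in pairs. The result is 0 (by equality of mixed partials for smooth functions — Schwarz / Clairaut).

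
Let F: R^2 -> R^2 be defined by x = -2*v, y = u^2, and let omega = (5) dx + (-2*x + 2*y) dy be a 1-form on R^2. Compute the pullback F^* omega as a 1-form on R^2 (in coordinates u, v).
F^* omega = (4*u*(u^2 + 2*v)) du + (-10) dv

Using F^*(f dg) = (f ∘ F) d(g ∘ F), substitute each coordinate x_i by F_i(u, v) in f_i, and replace dx_i by d F_i = (∂F_i/∂u) du + (∂F_i/∂v) dv.
  For the x component: f_1(F) = 5; d F_1 = (0) du + (-2) dv
  For the y component: f_2(F) = 2*u^2 + 4*v; d F_2 = (2*u) du + (0) dv
Combining and collecting du, dv coefficients:
  coeff of du: 4*u*(u^2 + 2*v)
  coeff of dv: -10
F^* omega = (4*u*(u^2 + 2*v)) du + (-10) dv.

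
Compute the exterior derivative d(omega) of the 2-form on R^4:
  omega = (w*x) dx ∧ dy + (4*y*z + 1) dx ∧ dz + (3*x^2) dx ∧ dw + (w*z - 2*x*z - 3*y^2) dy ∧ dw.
d(omega) = (x - 2*z) dx ∧ dy ∧ dw + (-4*z) dx ∧ dy ∧ dz + (-w + 2*x) dy ∧ dz ∧ dw

For a 2-form omega = sum_{i<j} g_{ij} dx_i ∧ dx_j, the exterior derivative is
  d(omega) = sum_{i<j} d(g_{ij}) ∧ dx_i ∧ dx_j = sum_{i<j, k} (∂g_{ij}/∂x_k) dx_k ∧ dx_i ∧ dx_j.
Expand each term, using dx_k ∧ dx_i ∧ dx_j = sgn(permutation) dx_{(a)} ∧ dx_{(b)} ∧ dx_{(c)} with (a < b < c) sorted:
  d(w*x) includes (∂/∂w)(w*x) dw = (x) dw, which multiplied by dx ∧ dy gives (x) dx ∧ dy ∧ dw
  d(4*y*z + 1) includes (∂/∂y)(4*y*z + 1) dy = (4*z) dy, which multiplied by dx ∧ dz gives (-4*z) dx ∧ dy ∧ dz
  d(w*z - 2*x*z - 3*y^2) includes (∂/∂x)(w*z - 2*x*z - 3*y^2) dx = (-2*z) dx, which multiplied by dy ∧ dw gives (-2*z) dx ∧ dy ∧ dw
  d(w*z - 2*x*z - 3*y^2) includes (∂/∂z)(w*z - 2*x*z - 3*y^2) dz = (w - 2*x) dz, which multiplied by dy ∧ dw gives (-w + 2*x) dy ∧ dz ∧ dw
Collecting like 3-forms: d(omega) = (x - 2*z) dx ∧ dy ∧ dw + (-4*z) dx ∧ dy ∧ dz + (-w + 2*x) dy ∧ dz ∧ dw.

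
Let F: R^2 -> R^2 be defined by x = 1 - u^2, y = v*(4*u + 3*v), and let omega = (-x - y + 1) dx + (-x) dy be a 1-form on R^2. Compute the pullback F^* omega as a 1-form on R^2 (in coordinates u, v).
F^* omega = (-2*u^3 + 12*u^2*v + 6*u*v^2 - 4*v) du + (4*u^3 + 6*u^2*v - 4*u - 6*v) dv

Using F^*(f dg) = (f ∘ F) d(g ∘ F), substitute each coordinate x_i by F_i(u, v) in f_i, and replace dx_i by d F_i = (∂F_i/∂u) du + (∂F_i/∂v) dv.
  For the x component: f_1(F) = u^2 - 4*u*v - 3*v^2; d F_1 = (-2*u) du + (0) dv
  For the y component: f_2(F) = u^2 - 1; d F_2 = (4*v) du + (4*u + 6*v) dv
Combining and collecting du, dv coefficients:
  coeff of du: -2*u^3 + 12*u^2*v + 6*u*v^2 - 4*v
  coeff of dv: 4*u^3 + 6*u^2*v - 4*u - 6*v
F^* omega = (-2*u^3 + 12*u^2*v + 6*u*v^2 - 4*v) du + (4*u^3 + 6*u^2*v - 4*u - 6*v) dv.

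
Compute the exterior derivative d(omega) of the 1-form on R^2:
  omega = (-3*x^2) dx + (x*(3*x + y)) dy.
d(omega) = (6*x + y) dx ∧ dy

For a 1-form omega = sum_i f_i dx_i, the exterior derivative is
  d(omega) = sum_{i < j} (∂f_j/∂x_i - ∂f_i/∂x_j) dx_i ∧ dx_j.
  coefficient of dx ∧ dy: ∂f_2/∂x - ∂f_1/∂y = ∂(x*(3*x + y))/∂x - ∂(-3*x^2)/∂y = 6*x + y
Assembling: d(omega) = (6*x + y) dx ∧ dy.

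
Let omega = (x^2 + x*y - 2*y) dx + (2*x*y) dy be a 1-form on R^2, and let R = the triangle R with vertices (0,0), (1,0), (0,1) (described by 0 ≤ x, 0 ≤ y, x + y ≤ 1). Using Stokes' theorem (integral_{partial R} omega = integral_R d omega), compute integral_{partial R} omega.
integral_(partial R) omega = 7/6

Stokes: integral_partial_R omega = integral_R d omega with d omega = (∂Q/∂x - ∂P/∂y) dx ∧ dy.
  ∂Q/∂x = 2*y
  ∂P/∂y = x - 2
  integrand = ∂Q/∂x - ∂P/∂y = -x + 2*y + 2.
Integrating over R: integral_0^1 integral_0^{1-x} (-x + 2*y + 2) dy dx = 7/6.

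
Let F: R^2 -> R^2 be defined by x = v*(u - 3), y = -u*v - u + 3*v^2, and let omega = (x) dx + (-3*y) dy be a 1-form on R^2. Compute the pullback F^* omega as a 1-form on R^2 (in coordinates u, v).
F^* omega = (-2*u*v^2 - 6*u*v - 3*u + 9*v^3 + 6*v^2) du + (-2*u^2*v - 3*u^2 + 27*u*v^2 + 12*u*v - 54*v^3 + 9*v) dv

Using F^*(f dg) = (f ∘ F) d(g ∘ F), substitute each coordinate x_i by F_i(u, v) in f_i, and replace dx_i by d F_i = (∂F_i/∂u) du + (∂F_i/∂v) dv.
  For the x component: f_1(F) = v*(u - 3); d F_1 = (v) du + (u - 3) dv
  For the y component: f_2(F) = 3*u*v + 3*u - 9*v^2; d F_2 = (-v - 1) du + (-u + 6*v) dv
Combining and collecting du, dv coefficients:
  coeff of du: -2*u*v^2 - 6*u*v - 3*u + 9*v^3 + 6*v^2
  coeff of dv: -2*u^2*v - 3*u^2 + 27*u*v^2 + 12*u*v - 54*v^3 + 9*v
F^* omega = (-2*u*v^2 - 6*u*v - 3*u + 9*v^3 + 6*v^2) du + (-2*u^2*v - 3*u^2 + 27*u*v^2 + 12*u*v - 54*v^3 + 9*v) dv.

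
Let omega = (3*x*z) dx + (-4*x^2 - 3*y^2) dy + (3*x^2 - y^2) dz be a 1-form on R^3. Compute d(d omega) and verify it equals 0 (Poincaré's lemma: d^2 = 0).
d(d omega) = 0

Step 1: d omega = sum_{i<j} (∂f_j/∂x_i - ∂f_i/∂x_j) dx_i ∧ dx_j:
  coeff of dx ∧ dy: -8*x
  coeff of dx ∧ dz: 3*x
  coeff of dy ∧ dz: -2*y
Step 2: Apply d again to each 2-form coefficient. The only possible 3-form in R^3 is dx ∧ dy ∧ dz, with coefficient
  ∂(coeff of dy∧dz)/∂x - ∂(coeff of dx∧dz)/∂y + ∂(coeff of dx∧dy)/∂z
  = ∂/∂x (-2*y) - ∂/∂y (3*x) + ∂/∂z (-8*x).
Each of these terms simplifies to sums of mixed partials that cancel in pairs. The result is 0 (by equality of mixed partials for smooth functions — Schwarz / Clairaut).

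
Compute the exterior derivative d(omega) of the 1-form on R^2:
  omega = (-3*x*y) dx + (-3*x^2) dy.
d(omega) = (-3*x) dx ∧ dy

For a 1-form omega = sum_i f_i dx_i, the exterior derivative is
  d(omega) = sum_{i < j} (∂f_j/∂x_i - ∂f_i/∂x_j) dx_i ∧ dx_j.
  coefficient of dx ∧ dy: ∂f_2/∂x - ∂f_1/∂y = ∂(-3*x^2)/∂x - ∂(-3*x*y)/∂y = -3*x
Assembling: d(omega) = (-3*x) dx ∧ dy.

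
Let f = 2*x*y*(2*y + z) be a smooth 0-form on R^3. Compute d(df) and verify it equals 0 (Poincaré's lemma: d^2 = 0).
d(df) = 0

Step 1: df = sum_i (∂f/∂x_i) dx_i = (2*y*(2*y + z)) dx + (2*x*(4*y + z)) dy + (2*x*y) dz.
Step 2: Apply d again. Using the 1-form formula, the coefficient of dx ∧ dy in d(df) is ∂^2 f/∂x ∂y - ∂^2 f/∂y ∂x = (8*y + 2*z) - (8*y + 2*z) = 0 (equality of mixed partials for smooth f).
Similarly for dx ∧ dz and dy ∧ dz — all coefficients vanish. So d(df) = 0.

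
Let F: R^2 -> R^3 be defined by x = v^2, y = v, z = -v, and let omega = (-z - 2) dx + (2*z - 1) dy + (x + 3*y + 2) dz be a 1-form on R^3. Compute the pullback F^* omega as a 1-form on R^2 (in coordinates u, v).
F^* omega = (v^2 - 9*v - 3) dv

Using F^*(f dg) = (f ∘ F) d(g ∘ F), substitute each coordinate x_i by F_i(u, v) in f_i, and replace dx_i by d F_i = (∂F_i/∂u) du + (∂F_i/∂v) dv.
  For the x component: f_1(F) = v - 2; d F_1 = (0) du + (2*v) dv
  For the y component: f_2(F) = -2*v - 1; d F_2 = (0) du + (1) dv
  For the z component: f_3(F) = v^2 + 3*v + 2; d F_3 = (0) du + (-1) dv
Combining and collecting du, dv coefficients:
  coeff of du: 0
  coeff of dv: v^2 - 9*v - 3
F^* omega = (v^2 - 9*v - 3) dv.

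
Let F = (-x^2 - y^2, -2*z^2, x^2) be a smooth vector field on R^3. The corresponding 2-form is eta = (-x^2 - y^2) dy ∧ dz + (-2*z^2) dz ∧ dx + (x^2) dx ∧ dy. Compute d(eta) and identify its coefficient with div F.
d(eta) = (-2*x) dx ∧ dy ∧ dz; div F = -2*x

For a 2-form in R^3 of the form above, applying d gives a 3-form with coefficient ∂P/∂x + ∂Q/∂y + ∂R/∂z:
  ∂P/∂x = -2*x
  ∂Q/∂y = 0
  ∂R/∂z = 0
Sum = -2*x, which is exactly div F.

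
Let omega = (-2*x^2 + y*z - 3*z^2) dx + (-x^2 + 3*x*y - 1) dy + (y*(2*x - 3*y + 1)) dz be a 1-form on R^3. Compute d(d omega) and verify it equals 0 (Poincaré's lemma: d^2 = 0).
d(d omega) = 0

Step 1: d omega = sum_{i<j} (∂f_j/∂x_i - ∂f_i/∂x_j) dx_i ∧ dx_j:
  coeff of dx ∧ dy: -2*x + 3*y - z
  coeff of dx ∧ dz: y + 6*z
  coeff of dy ∧ dz: 2*x - 6*y + 1
Step 2: Apply d again to each 2-form coefficient. The only possible 3-form in R^3 is dx ∧ dy ∧ dz, with coefficient
  ∂(coeff of dy∧dz)/∂x - ∂(coeff of dx∧dz)/∂y + ∂(coeff of dx∧dy)/∂z
  = ∂/∂x (2*x - 6*y + 1) - ∂/∂y (y + 6*z) + ∂/∂z (-2*x + 3*y - z).
Each of these terms simplifies to sums of mixed partials that cancel in pairs. The result is 0 (by equality of mixed partials for smooth functions — Schwarz / Clairaut).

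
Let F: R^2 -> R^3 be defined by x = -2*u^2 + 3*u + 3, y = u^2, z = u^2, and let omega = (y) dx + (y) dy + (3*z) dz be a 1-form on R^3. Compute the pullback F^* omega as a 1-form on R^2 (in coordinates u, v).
F^* omega = (u^2*(4*u + 3)) du

Using F^*(f dg) = (f ∘ F) d(g ∘ F), substitute each coordinate x_i by F_i(u, v) in f_i, and replace dx_i by d F_i = (∂F_i/∂u) du + (∂F_i/∂v) dv.
  For the x component: f_1(F) = u^2; d F_1 = (3 - 4*u) du + (0) dv
  For the y component: f_2(F) = u^2; d F_2 = (2*u) du + (0) dv
  For the z component: f_3(F) = 3*u^2; d F_3 = (2*u) du + (0) dv
Combining and collecting du, dv coefficients:
  coeff of du: u^2*(4*u + 3)
  coeff of dv: 0
F^* omega = (u^2*(4*u + 3)) du.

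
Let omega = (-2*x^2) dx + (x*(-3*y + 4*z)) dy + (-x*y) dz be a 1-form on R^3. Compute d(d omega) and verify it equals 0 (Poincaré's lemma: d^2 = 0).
d(d omega) = 0

Step 1: d omega = sum_{i<j} (∂f_j/∂x_i - ∂f_i/∂x_j) dx_i ∧ dx_j:
  coeff of dx ∧ dy: -3*y + 4*z
  coeff of dx ∧ dz: -y
  coeff of dy ∧ dz: -5*x
Step 2: Apply d again to each 2-form coefficient. The only possible 3-form in R^3 is dx ∧ dy ∧ dz, with coefficient
  ∂(coeff of dy∧dz)/∂x - ∂(coeff of dx∧dz)/∂y + ∂(coeff of dx∧dy)/∂z
  = ∂/∂x (-5*x) - ∂/∂y (-y) + ∂/∂z (-3*y + 4*z).
Each of these terms simplifies to sums of mixed partials that cancel in pairs. The result is 0 (by equality of mixed partials for smooth functions — Schwarz / Clairaut).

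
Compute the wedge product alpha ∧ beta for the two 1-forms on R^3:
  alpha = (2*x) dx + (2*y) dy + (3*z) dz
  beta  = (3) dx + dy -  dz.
alpha ∧ beta = (2*x - 6*y) dx ∧ dy + (-2*x - 9*z) dx ∧ dz + (-2*y - 3*z) dy ∧ dz

Distribute the wedge, using dx_i ∧ dx_j = -dx_j ∧ dx_i and dx_i ∧ dx_i = 0. For each pair (i, j) with i < j, the coefficient of dx_i ∧ dx_j in alpha ∧ beta is (alpha_i * beta_j - alpha_j * beta_i). Collecting: alpha ∧ beta = (2*x - 6*y) dx ∧ dy + (-2*x - 9*z) dx ∧ dz + (-2*y - 3*z) dy ∧ dz.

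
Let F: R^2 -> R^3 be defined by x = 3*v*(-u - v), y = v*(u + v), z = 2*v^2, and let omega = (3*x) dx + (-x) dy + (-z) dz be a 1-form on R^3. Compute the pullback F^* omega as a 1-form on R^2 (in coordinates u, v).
F^* omega = (30*v^2*(u + v)) du + (2*v*(15*u^2 + 45*u*v + 26*v^2)) dv

Using F^*(f dg) = (f ∘ F) d(g ∘ F), substitute each coordinate x_i by F_i(u, v) in f_i, and replace dx_i by d F_i = (∂F_i/∂u) du + (∂F_i/∂v) dv.
  For the x component: f_1(F) = 9*v*(-u - v); d F_1 = (-3*v) du + (-3*u - 6*v) dv
  For the y component: f_2(F) = 3*v*(u + v); d F_2 = (v) du + (u + 2*v) dv
  For the z component: f_3(F) = -2*v^2; d F_3 = (0) du + (4*v) dv
Combining and collecting du, dv coefficients:
  coeff of du: 30*v^2*(u + v)
  coeff of dv: 2*v*(15*u^2 + 45*u*v + 26*v^2)
F^* omega = (30*v^2*(u + v)) du + (2*v*(15*u^2 + 45*u*v + 26*v^2)) dv.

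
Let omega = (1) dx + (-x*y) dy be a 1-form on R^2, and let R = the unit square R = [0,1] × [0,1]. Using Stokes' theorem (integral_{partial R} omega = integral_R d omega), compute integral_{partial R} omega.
integral_(partial R) omega = -1/2

Stokes: integral_partial_R omega = integral_R d omega with d omega = (∂Q/∂x - ∂P/∂y) dx ∧ dy.
  ∂Q/∂x = -y
  ∂P/∂y = 0
  integrand = ∂Q/∂x - ∂P/∂y = -y.
Integrating over R: integral_0^1 integral_0^1 (-y) dx dy = -1/2.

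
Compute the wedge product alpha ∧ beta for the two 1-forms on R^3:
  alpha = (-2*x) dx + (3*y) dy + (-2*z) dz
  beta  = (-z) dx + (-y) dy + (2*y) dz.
alpha ∧ beta = (y*(2*x + 3*z)) dx ∧ dy + (-4*x*y - 2*z^2) dx ∧ dz + (2*y*(3*y - z)) dy ∧ dz

Distribute the wedge, using dx_i ∧ dx_j = -dx_j ∧ dx_i and dx_i ∧ dx_i = 0. For each pair (i, j) with i < j, the coefficient of dx_i ∧ dx_j in alpha ∧ beta is (alpha_i * beta_j - alpha_j * beta_i). Collecting: alpha ∧ beta = (y*(2*x + 3*z)) dx ∧ dy + (-4*x*y - 2*z^2) dx ∧ dz + (2*y*(3*y - z)) dy ∧ dz.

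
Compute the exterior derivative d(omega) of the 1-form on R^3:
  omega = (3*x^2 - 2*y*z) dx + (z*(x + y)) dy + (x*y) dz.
d(omega) = (3*z) dx ∧ dy + (3*y) dx ∧ dz + (-y) dy ∧ dz

For a 1-form omega = sum_i f_i dx_i, the exterior derivative is
  d(omega) = sum_{i < j} (∂f_j/∂x_i - ∂f_i/∂x_j) dx_i ∧ dx_j.
  coefficient of dx ∧ dy: ∂f_2/∂x - ∂f_1/∂y = ∂(z*(x + y))/∂x - ∂(3*x^2 - 2*y*z)/∂y = 3*z
  coefficient of dx ∧ dz: ∂f_3/∂x - ∂f_1/∂z = ∂(x*y)/∂x - ∂(3*x^2 - 2*y*z)/∂z = 3*y
  coefficient of dy ∧ dz: ∂f_3/∂y - ∂f_2/∂z = ∂(x*y)/∂y - ∂(z*(x + y))/∂z = -y
Assembling: d(omega) = (3*z) dx ∧ dy + (3*y) dx ∧ dz + (-y) dy ∧ dz.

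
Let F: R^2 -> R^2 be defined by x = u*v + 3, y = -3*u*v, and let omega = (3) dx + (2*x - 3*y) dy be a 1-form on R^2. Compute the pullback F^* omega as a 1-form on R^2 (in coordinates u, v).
F^* omega = (3*v*(-11*u*v - 5)) du + (3*u*(-11*u*v - 5)) dv

Using F^*(f dg) = (f ∘ F) d(g ∘ F), substitute each coordinate x_i by F_i(u, v) in f_i, and replace dx_i by d F_i = (∂F_i/∂u) du + (∂F_i/∂v) dv.
  For the x component: f_1(F) = 3; d F_1 = (v) du + (u) dv
  For the y component: f_2(F) = 11*u*v + 6; d F_2 = (-3*v) du + (-3*u) dv
Combining and collecting du, dv coefficients:
  coeff of du: 3*v*(-11*u*v - 5)
  coeff of dv: 3*u*(-11*u*v - 5)
F^* omega = (3*v*(-11*u*v - 5)) du + (3*u*(-11*u*v - 5)) dv.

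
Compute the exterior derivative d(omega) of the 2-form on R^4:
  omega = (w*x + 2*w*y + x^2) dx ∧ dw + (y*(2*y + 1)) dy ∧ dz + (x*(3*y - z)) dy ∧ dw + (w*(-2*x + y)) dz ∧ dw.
d(omega) = (-2*w + 3*y - z) dx ∧ dy ∧ dw + (w + x) dy ∧ dz ∧ dw + (-2*w) dx ∧ dz ∧ dw

For a 2-form omega = sum_{i<j} g_{ij} dx_i ∧ dx_j, the exterior derivative is
  d(omega) = sum_{i<j} d(g_{ij}) ∧ dx_i ∧ dx_j = sum_{i<j, k} (∂g_{ij}/∂x_k) dx_k ∧ dx_i ∧ dx_j.
Expand each term, using dx_k ∧ dx_i ∧ dx_j = sgn(permutation) dx_{(a)} ∧ dx_{(b)} ∧ dx_{(c)} with (a < b < c) sorted:
  d(w*x + 2*w*y + x^2) includes (∂/∂y)(w*x + 2*w*y + x^2) dy = (2*w) dy, which multiplied by dx ∧ dw gives (-2*w) dx ∧ dy ∧ dw
  d(x*(3*y - z)) includes (∂/∂x)(x*(3*y - z)) dx = (3*y - z) dx, which multiplied by dy ∧ dw gives (3*y - z) dx ∧ dy ∧ dw
  d(x*(3*y - z)) includes (∂/∂z)(x*(3*y - z)) dz = (-x) dz, which multiplied by dy ∧ dw gives (x) dy ∧ dz ∧ dw
  d(w*(-2*x + y)) includes (∂/∂x)(w*(-2*x + y)) dx = (-2*w) dx, which multiplied by dz ∧ dw gives (-2*w) dx ∧ dz ∧ dw
  d(w*(-2*x + y)) includes (∂/∂y)(w*(-2*x + y)) dy = (w) dy, which multiplied by dz ∧ dw gives (w) dy ∧ dz ∧ dw
Collecting like 3-forms: d(omega) = (-2*w + 3*y - z) dx ∧ dy ∧ dw + (w + x) dy ∧ dz ∧ dw + (-2*w) dx ∧ dz ∧ dw.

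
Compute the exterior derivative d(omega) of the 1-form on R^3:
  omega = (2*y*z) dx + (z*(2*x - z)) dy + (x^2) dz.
d(omega) = (2*x - 2*y) dx ∧ dz + (-2*x + 2*z) dy ∧ dz

For a 1-form omega = sum_i f_i dx_i, the exterior derivative is
  d(omega) = sum_{i < j} (∂f_j/∂x_i - ∂f_i/∂x_j) dx_i ∧ dx_j.
  coefficient of dx ∧ dz: ∂f_3/∂x - ∂f_1/∂z = ∂(x^2)/∂x - ∂(2*y*z)/∂z = 2*x - 2*y
  coefficient of dy ∧ dz: ∂f_3/∂y - ∂f_2/∂z = ∂(x^2)/∂y - ∂(z*(2*x - z))/∂z = -2*x + 2*z
Assembling: d(omega) = (2*x - 2*y) dx ∧ dz + (-2*x + 2*z) dy ∧ dz.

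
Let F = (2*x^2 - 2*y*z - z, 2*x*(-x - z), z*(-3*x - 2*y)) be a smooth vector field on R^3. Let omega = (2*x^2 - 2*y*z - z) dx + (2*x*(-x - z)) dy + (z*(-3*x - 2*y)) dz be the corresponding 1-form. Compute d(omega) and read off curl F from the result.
d(omega) = (2*x - 2*z) dy ∧ dz + (-2*y + 3*z - 1) dz ∧ dx + (-4*x) dx ∧ dy; curl F = (2*x - 2*z, -2*y + 3*z - 1, -4*x)

d omega = sum_{i<j} (∂f_j/∂x_i - ∂f_i/∂x_j) dx_i ∧ dx_j. Under the identification (dy ∧ dz, dz ∧ dx, dx ∧ dy) ↔ (e_x, e_y, e_z), the coefficients are exactly the components of curl F. Compute:
  ∂R/∂y - ∂Q/∂z = (-2*z) - (-2*x) = 2*x - 2*z
  ∂P/∂z - ∂R/∂x = (-2*y - 1) - (-3*z) = -2*y + 3*z - 1
  ∂Q/∂x - ∂P/∂y = (-4*x - 2*z) - (-2*z) = -4*x.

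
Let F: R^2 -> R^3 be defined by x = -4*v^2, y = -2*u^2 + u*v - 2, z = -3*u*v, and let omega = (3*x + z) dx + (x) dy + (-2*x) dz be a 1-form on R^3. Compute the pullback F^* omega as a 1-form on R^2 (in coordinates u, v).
F^* omega = (v^2*(16*u - 28*v)) du + (4*v^2*(-u + 24*v)) dv

Using F^*(f dg) = (f ∘ F) d(g ∘ F), substitute each coordinate x_i by F_i(u, v) in f_i, and replace dx_i by d F_i = (∂F_i/∂u) du + (∂F_i/∂v) dv.
  For the x component: f_1(F) = 3*v*(-u - 4*v); d F_1 = (0) du + (-8*v) dv
  For the y component: f_2(F) = -4*v^2; d F_2 = (-4*u + v) du + (u) dv
  For the z component: f_3(F) = 8*v^2; d F_3 = (-3*v) du + (-3*u) dv
Combining and collecting du, dv coefficients:
  coeff of du: v^2*(16*u - 28*v)
  coeff of dv: 4*v^2*(-u + 24*v)
F^* omega = (v^2*(16*u - 28*v)) du + (4*v^2*(-u + 24*v)) dv.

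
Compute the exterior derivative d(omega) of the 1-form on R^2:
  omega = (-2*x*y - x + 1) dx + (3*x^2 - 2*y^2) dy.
d(omega) = (8*x) dx ∧ dy

For a 1-form omega = sum_i f_i dx_i, the exterior derivative is
  d(omega) = sum_{i < j} (∂f_j/∂x_i - ∂f_i/∂x_j) dx_i ∧ dx_j.
  coefficient of dx ∧ dy: ∂f_2/∂x - ∂f_1/∂y = ∂(3*x^2 - 2*y^2)/∂x - ∂(-2*x*y - x + 1)/∂y = 8*x
Assembling: d(omega) = (8*x) dx ∧ dy.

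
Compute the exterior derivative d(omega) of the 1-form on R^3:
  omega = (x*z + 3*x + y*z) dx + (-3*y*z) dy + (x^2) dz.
d(omega) = (-z) dx ∧ dy + (x - y) dx ∧ dz + (3*y) dy ∧ dz

For a 1-form omega = sum_i f_i dx_i, the exterior derivative is
  d(omega) = sum_{i < j} (∂f_j/∂x_i - ∂f_i/∂x_j) dx_i ∧ dx_j.
  coefficient of dx ∧ dy: ∂f_2/∂x - ∂f_1/∂y = ∂(-3*y*z)/∂x - ∂(x*z + 3*x + y*z)/∂y = -z
  coefficient of dx ∧ dz: ∂f_3/∂x - ∂f_1/∂z = ∂(x^2)/∂x - ∂(x*z + 3*x + y*z)/∂z = x - y
  coefficient of dy ∧ dz: ∂f_3/∂y - ∂f_2/∂z = ∂(x^2)/∂y - ∂(-3*y*z)/∂z = 3*y
Assembling: d(omega) = (-z) dx ∧ dy + (x - y) dx ∧ dz + (3*y) dy ∧ dz.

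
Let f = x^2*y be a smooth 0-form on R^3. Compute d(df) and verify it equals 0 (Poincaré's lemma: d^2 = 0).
d(df) = 0

Step 1: df = sum_i (∂f/∂x_i) dx_i = (2*x*y) dx + (x^2) dy + (0) dz.
Step 2: Apply d again. Using the 1-form formula, the coefficient of dx ∧ dy in d(df) is ∂^2 f/∂x ∂y - ∂^2 f/∂y ∂x = (2*x) - (2*x) = 0 (equality of mixed partials for smooth f).
Similarly for dx ∧ dz and dy ∧ dz — all coefficients vanish. So d(df) = 0.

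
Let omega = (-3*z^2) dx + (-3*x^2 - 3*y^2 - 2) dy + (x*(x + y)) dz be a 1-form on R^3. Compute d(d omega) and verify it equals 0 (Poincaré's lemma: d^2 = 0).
d(d omega) = 0

Step 1: d omega = sum_{i<j} (∂f_j/∂x_i - ∂f_i/∂x_j) dx_i ∧ dx_j:
  coeff of dx ∧ dy: -6*x
  coeff of dx ∧ dz: 2*x + y + 6*z
  coeff of dy ∧ dz: x
Step 2: Apply d again to each 2-form coefficient. The only possible 3-form in R^3 is dx ∧ dy ∧ dz, with coefficient
  ∂(coeff of dy∧dz)/∂x - ∂(coeff of dx∧dz)/∂y + ∂(coeff of dx∧dy)/∂z
  = ∂/∂x (x) - ∂/∂y (2*x + y + 6*z) + ∂/∂z (-6*x).
Each of these terms simplifies to sums of mixed partials that cancel in pairs. The result is 0 (by equality of mixed partials for smooth functions — Schwarz / Clairaut).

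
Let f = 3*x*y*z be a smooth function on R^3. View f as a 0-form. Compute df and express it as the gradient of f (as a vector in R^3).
df = (3*y*z) dx + (3*x*z) dy + (3*x*y) dz; grad f = (3*y*z, 3*x*z, 3*x*y)

For a 0-form f, d f = (∂f/∂x) dx + (∂f/∂y) dy + (∂f/∂z) dz. The components of the vector representation are exactly the entries of grad f in Cartesian coordinates:
  ∂f/∂x = 3*y*z
  ∂f/∂y = 3*x*z
  ∂f/∂z = 3*x*y.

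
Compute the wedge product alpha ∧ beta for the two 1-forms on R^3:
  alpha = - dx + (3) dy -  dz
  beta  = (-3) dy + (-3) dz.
alpha ∧ beta = (3) dx ∧ dy + (3) dx ∧ dz + (-12) dy ∧ dz

Distribute the wedge, using dx_i ∧ dx_j = -dx_j ∧ dx_i and dx_i ∧ dx_i = 0. For each pair (i, j) with i < j, the coefficient of dx_i ∧ dx_j in alpha ∧ beta is (alpha_i * beta_j - alpha_j * beta_i). Collecting: alpha ∧ beta = (3) dx ∧ dy + (3) dx ∧ dz + (-12) dy ∧ dz.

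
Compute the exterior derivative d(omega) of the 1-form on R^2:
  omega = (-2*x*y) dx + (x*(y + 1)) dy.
d(omega) = (2*x + y + 1) dx ∧ dy

For a 1-form omega = sum_i f_i dx_i, the exterior derivative is
  d(omega) = sum_{i < j} (∂f_j/∂x_i - ∂f_i/∂x_j) dx_i ∧ dx_j.
  coefficient of dx ∧ dy: ∂f_2/∂x - ∂f_1/∂y = ∂(x*(y + 1))/∂x - ∂(-2*x*y)/∂y = 2*x + y + 1
Assembling: d(omega) = (2*x + y + 1) dx ∧ dy.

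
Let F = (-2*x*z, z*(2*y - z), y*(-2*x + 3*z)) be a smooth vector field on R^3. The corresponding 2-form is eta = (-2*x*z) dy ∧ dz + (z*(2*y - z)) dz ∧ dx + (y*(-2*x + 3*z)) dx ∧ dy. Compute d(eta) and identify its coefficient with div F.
d(eta) = (3*y) dx ∧ dy ∧ dz; div F = 3*y

For a 2-form in R^3 of the form above, applying d gives a 3-form with coefficient ∂P/∂x + ∂Q/∂y + ∂R/∂z:
  ∂P/∂x = -2*z
  ∂Q/∂y = 2*z
  ∂R/∂z = 3*y
Sum = 3*y, which is exactly div F.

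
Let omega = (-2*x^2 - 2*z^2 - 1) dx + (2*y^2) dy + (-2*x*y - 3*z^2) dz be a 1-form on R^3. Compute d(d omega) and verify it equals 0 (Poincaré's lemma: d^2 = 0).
d(d omega) = 0

Step 1: d omega = sum_{i<j} (∂f_j/∂x_i - ∂f_i/∂x_j) dx_i ∧ dx_j:
  coeff of dx ∧ dy: 0
  coeff of dx ∧ dz: -2*y + 4*z
  coeff of dy ∧ dz: -2*x
Step 2: Apply d again to each 2-form coefficient. The only possible 3-form in R^3 is dx ∧ dy ∧ dz, with coefficient
  ∂(coeff of dy∧dz)/∂x - ∂(coeff of dx∧dz)/∂y + ∂(coeff of dx∧dy)/∂z
  = ∂/∂x (-2*x) - ∂/∂y (-2*y + 4*z) + ∂/∂z (0).
Each of these terms simplifies to sums of mixed partials that cancel in pairs. The result is 0 (by equality of mixed partials for smooth functions — Schwarz / Clairaut).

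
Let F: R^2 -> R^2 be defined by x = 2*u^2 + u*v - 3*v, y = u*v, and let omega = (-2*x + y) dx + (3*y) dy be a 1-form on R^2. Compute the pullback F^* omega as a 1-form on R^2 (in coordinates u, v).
F^* omega = (-16*u^3 - 8*u^2*v + 2*u*v^2 + 24*u*v + 6*v^2) du + (-4*u^3 + 2*u^2*v + 12*u^2 + 9*u*v - 18*v) dv

Using F^*(f dg) = (f ∘ F) d(g ∘ F), substitute each coordinate x_i by F_i(u, v) in f_i, and replace dx_i by d F_i = (∂F_i/∂u) du + (∂F_i/∂v) dv.
  For the x component: f_1(F) = -4*u^2 - u*v + 6*v; d F_1 = (4*u + v) du + (u - 3) dv
  For the y component: f_2(F) = 3*u*v; d F_2 = (v) du + (u) dv
Combining and collecting du, dv coefficients:
  coeff of du: -16*u^3 - 8*u^2*v + 2*u*v^2 + 24*u*v + 6*v^2
  coeff of dv: -4*u^3 + 2*u^2*v + 12*u^2 + 9*u*v - 18*v
F^* omega = (-16*u^3 - 8*u^2*v + 2*u*v^2 + 24*u*v + 6*v^2) du + (-4*u^3 + 2*u^2*v + 12*u^2 + 9*u*v - 18*v) dv.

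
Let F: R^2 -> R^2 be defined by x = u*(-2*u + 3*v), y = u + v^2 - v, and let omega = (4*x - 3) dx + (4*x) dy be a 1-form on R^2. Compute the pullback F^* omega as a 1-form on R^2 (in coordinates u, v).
F^* omega = (32*u^3 - 72*u^2*v - 8*u^2 + 36*u*v^2 + 12*u*v + 12*u - 9*v) du + (u*(-24*u^2 + 20*u*v + 8*u + 24*v^2 - 12*v - 9)) dv

Using F^*(f dg) = (f ∘ F) d(g ∘ F), substitute each coordinate x_i by F_i(u, v) in f_i, and replace dx_i by d F_i = (∂F_i/∂u) du + (∂F_i/∂v) dv.
  For the x component: f_1(F) = -8*u^2 + 12*u*v - 3; d F_1 = (-4*u + 3*v) du + (3*u) dv
  For the y component: f_2(F) = 4*u*(-2*u + 3*v); d F_2 = (1) du + (2*v - 1) dv
Combining and collecting du, dv coefficients:
  coeff of du: 32*u^3 - 72*u^2*v - 8*u^2 + 36*u*v^2 + 12*u*v + 12*u - 9*v
  coeff of dv: u*(-24*u^2 + 20*u*v + 8*u + 24*v^2 - 12*v - 9)
F^* omega = (32*u^3 - 72*u^2*v - 8*u^2 + 36*u*v^2 + 12*u*v + 12*u - 9*v) du + (u*(-24*u^2 + 20*u*v + 8*u + 24*v^2 - 12*v - 9)) dv.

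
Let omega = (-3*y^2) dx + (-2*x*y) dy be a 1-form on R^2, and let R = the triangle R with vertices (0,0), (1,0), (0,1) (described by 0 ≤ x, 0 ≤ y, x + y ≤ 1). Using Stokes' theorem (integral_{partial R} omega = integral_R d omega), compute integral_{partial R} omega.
integral_(partial R) omega = 2/3

Stokes: integral_partial_R omega = integral_R d omega with d omega = (∂Q/∂x - ∂P/∂y) dx ∧ dy.
  ∂Q/∂x = -2*y
  ∂P/∂y = -6*y
  integrand = ∂Q/∂x - ∂P/∂y = 4*y.
Integrating over R: integral_0^1 integral_0^{1-x} (4*y) dy dx = 2/3.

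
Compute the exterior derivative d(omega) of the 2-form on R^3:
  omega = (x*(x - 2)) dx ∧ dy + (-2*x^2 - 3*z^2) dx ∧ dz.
d(omega) = 0

For a 2-form omega = sum_{i<j} g_{ij} dx_i ∧ dx_j, the exterior derivative is
  d(omega) = sum_{i<j} d(g_{ij}) ∧ dx_i ∧ dx_j = sum_{i<j, k} (∂g_{ij}/∂x_k) dx_k ∧ dx_i ∧ dx_j.
Expand each term, using dx_k ∧ dx_i ∧ dx_j = sgn(permutation) dx_{(a)} ∧ dx_{(b)} ∧ dx_{(c)} with (a < b < c) sorted:

Collecting like 3-forms: d(omega) = 0.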